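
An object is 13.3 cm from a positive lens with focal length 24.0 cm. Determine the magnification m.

m = +2.24

1/d_i = 1/f − 1/d_o = 1/(24.00) − 1/(13.3) = -0.03352, so d_i = -29.83 cm.
m = −d_i/d_o = −(-29.83)/(13.3) = +2.24.
The image is virtual, upright and enlarged, on the same side as the object.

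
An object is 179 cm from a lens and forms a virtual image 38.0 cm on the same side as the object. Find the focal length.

Virtual image ⇒ d_i = −38.0 cm.
1/f = 1/d_o + 1/d_i = 1/(179) + 1/(-38.0) = -0.02073, so f = -48.2 cm.
Since f is negative, the lens is diverging.

f = -48.2 cm (diverging)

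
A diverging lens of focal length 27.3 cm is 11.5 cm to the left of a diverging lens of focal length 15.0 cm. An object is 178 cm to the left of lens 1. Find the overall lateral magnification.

m = +0.0398

f₁ = −27.3 cm (diverging).
Lens 1: 1/d_i1 = 1/(-27.3) − 1/(178) = -0.04225, so d_i1 = -23.67 cm; m₁ = −d_i1/d_o1 = +0.1330.
d_o2 = 11.5 − (-23.67) = 35.17 cm.
f₂ = −15.0 cm (diverging).
Lens 2: 1/d_i2 = 1/(-15.0) − 1/(35.17) = -0.09510, so d_i2 = -10.52 cm; m₂ = −d_i2/d_o2 = +0.2990.
m = m₁·m₂ = (+0.1330)(+0.2990) = +0.0398.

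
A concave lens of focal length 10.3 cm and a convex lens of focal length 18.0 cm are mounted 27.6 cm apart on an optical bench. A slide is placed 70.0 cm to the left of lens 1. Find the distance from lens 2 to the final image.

Lens 1 is diverging, so f₁ = −10.3 cm.
Lens 1: 1/d_i1 = 1/f₁ − 1/d_o1 = 1/(-10.3) − 1/(70.0) = -0.1114, so d_i1 = -8.979 cm.
The intermediate image is 8.979 cm to the left of lens 1 (virtual), which is 27.6 − (-8.979) = 36.58 cm to the left of lens 2, so d_o2 = +36.58 cm.
Lens 2: 1/d_i2 = 1/f₂ − 1/d_o2 = 1/(18.0) − 1/(36.58) = 0.02822, so d_i2 = 35.4 cm.
The final image is real, 35.4 cm to the right of lens 2 (overall magnification ≈ -0.12).

35.4 cm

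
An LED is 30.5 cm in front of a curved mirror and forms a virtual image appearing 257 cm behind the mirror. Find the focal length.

Virtual image ⇒ d_i = −257 cm.
1/f = 1/d_o + 1/d_i = 1/(30.5) + 1/(-257) = 0.02890, so f = 34.6 cm.
Since f is positive, the curved mirror is concave.

f = 34.6 cm (concave)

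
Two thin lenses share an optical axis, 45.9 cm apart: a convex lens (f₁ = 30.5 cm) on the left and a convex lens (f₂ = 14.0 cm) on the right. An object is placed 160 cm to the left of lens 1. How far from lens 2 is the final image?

Lens 1: 1/d_i1 = 1/f₁ − 1/d_o1 = 1/(30.5) − 1/(160) = 0.02654, so d_i1 = 37.68 cm.
The intermediate image is 37.68 cm to the right of lens 1, which is 45.9 − (37.68) = 8.220 cm to the left of lens 2, so d_o2 = +8.220 cm.
Lens 2: 1/d_i2 = 1/f₂ − 1/d_o2 = 1/(14.0) − 1/(8.220) = -0.05023, so d_i2 = -19.9 cm.
The final image is virtual, 19.9 cm to the left of lens 2 (overall magnification ≈ -0.57).

19.9 cm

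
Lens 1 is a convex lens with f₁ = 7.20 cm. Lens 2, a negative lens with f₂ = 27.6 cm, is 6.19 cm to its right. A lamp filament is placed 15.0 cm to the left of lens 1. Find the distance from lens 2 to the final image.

10.6 cm

Lens 1: 1/d_i1 = 1/f₁ − 1/d_o1 = 1/(7.20) − 1/(15.0) = 0.07222, so d_i1 = 13.85 cm.
The intermediate image is 13.85 cm to the right of lens 1, which lies 7.660 cm to the right of lens 2 — a virtual object — so d_o2 = −7.660 cm.
Lens 2 is diverging, so f₂ = −27.6 cm.
Lens 2: 1/d_i2 = 1/f₂ − 1/d_o2 = 1/(-27.6) − 1/(-7.660) = 0.09432, so d_i2 = 10.6 cm.
The final image is real, 10.6 cm to the right of lens 2 (overall magnification ≈ -1.3).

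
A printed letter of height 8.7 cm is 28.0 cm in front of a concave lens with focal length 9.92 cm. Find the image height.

For a concave lens, f = -9.92 cm.
1/d_i = 1/f − 1/d_o = 1/(-9.920) − 1/(28.0) = -0.1365, so d_i = -7.325 cm.
m = −d_i/d_o = +0.2616.
|h_i| = |m|·h_o = 0.2616 × 8.7 = 2.28 cm. The image is virtual, upright and reduced, on the same side as the object.

2.28 cm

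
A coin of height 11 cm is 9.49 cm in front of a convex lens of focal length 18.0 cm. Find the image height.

1/d_i = 1/f − 1/d_o = 1/(18.00) − 1/(9.49) = -0.04982, so d_i = -20.07 cm.
m = −d_i/d_o = +2.115.
|h_i| = |m|·h_o = 2.115 × 11 = 23.3 cm. The image is virtual, upright and enlarged, on the same side as the object.

23.3 cm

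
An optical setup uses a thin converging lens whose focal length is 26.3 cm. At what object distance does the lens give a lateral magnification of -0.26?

m = −d_i/d_o ⇒ d_i = −m·d_o.
1/f = 1/d_o + 1/d_i = 1/d_o − 1/(m·d_o) = (1 − 1/m)/d_o, so d_o = f(1 − 1/m) = (26.30)(1 − 1/(-0.26)) = 127 cm.

127 cm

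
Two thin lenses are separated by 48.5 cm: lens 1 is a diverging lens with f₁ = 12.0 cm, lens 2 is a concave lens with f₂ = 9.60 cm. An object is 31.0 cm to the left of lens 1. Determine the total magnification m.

f₁ = −12.0 cm (diverging).
Lens 1: 1/d_i1 = 1/(-12.0) − 1/(31.0) = -0.1156, so d_i1 = -8.651 cm; m₁ = −d_i1/d_o1 = +0.2791.
d_o2 = 48.5 − (-8.651) = 57.15 cm.
f₂ = −9.60 cm (diverging).
Lens 2: 1/d_i2 = 1/(-9.60) − 1/(57.15) = -0.1217, so d_i2 = -8.219 cm; m₂ = −d_i2/d_o2 = +0.1438.
m = m₁·m₂ = (+0.2791)(+0.1438) = +0.0401.

m = +0.0401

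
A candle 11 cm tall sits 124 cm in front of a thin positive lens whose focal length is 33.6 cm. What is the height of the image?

4.09 cm

1/d_i = 1/f − 1/d_o = 1/(33.60) − 1/(124) = 0.02170, so d_i = 46.09 cm.
m = −d_i/d_o = -0.3717.
|h_i| = |m|·h_o = 0.3717 × 11 = 4.09 cm. The image is real, inverted and reduced, on the far side of the lens.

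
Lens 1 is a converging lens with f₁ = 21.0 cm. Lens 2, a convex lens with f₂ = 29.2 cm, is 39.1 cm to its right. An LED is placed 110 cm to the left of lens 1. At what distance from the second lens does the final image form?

23.9 cm

Lens 1: 1/d_i1 = 1/f₁ − 1/d_o1 = 1/(21.0) − 1/(110) = 0.03853, so d_i1 = 25.96 cm.
The intermediate image is 25.96 cm to the right of lens 1, which is 39.1 − (25.96) = 13.14 cm to the left of lens 2, so d_o2 = +13.14 cm.
Lens 2: 1/d_i2 = 1/f₂ − 1/d_o2 = 1/(29.2) − 1/(13.14) = -0.04186, so d_i2 = -23.9 cm.
The final image is virtual, 23.9 cm to the left of lens 2 (overall magnification ≈ -0.43).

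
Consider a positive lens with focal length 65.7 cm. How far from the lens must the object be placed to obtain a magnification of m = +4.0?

m = −d_i/d_o ⇒ d_i = −m·d_o.
1/f = 1/d_o + 1/d_i = 1/d_o − 1/(m·d_o) = (1 − 1/m)/d_o, so d_o = f(1 − 1/m) = (65.70)(1 − 1/(+4.0)) = 49.3 cm.

49.3 cm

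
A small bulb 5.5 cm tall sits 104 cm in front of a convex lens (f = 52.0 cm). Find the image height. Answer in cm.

1/d_i = 1/f − 1/d_o = 1/(52.00) − 1/(104) = 0.009615, so d_i = 104.0 cm.
m = −d_i/d_o = -1.000.
|h_i| = |m|·h_o = 1.000 × 5.5 = 5.50 cm. The image is real, inverted and same size, on the far side of the lens.

5.50 cm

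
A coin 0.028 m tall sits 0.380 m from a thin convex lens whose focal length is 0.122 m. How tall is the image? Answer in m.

1/d_i = 1/f − 1/d_o = 1/(0.1220) − 1/(0.380) = 5.565, so d_i = 0.1797 m.
m = −d_i/d_o = -0.4729.
|h_i| = |m|·h_o = 0.4729 × 0.028 = 0.0132 m. The image is real, inverted and reduced, on the far side of the lens.

0.0132 m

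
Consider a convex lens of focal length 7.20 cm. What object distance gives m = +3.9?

5.35 cm

m = −d_i/d_o ⇒ d_i = −m·d_o.
1/f = 1/d_o + 1/d_i = 1/d_o − 1/(m·d_o) = (1 − 1/m)/d_o, so d_o = f(1 − 1/m) = (7.200)(1 − 1/(+3.9)) = 5.35 cm.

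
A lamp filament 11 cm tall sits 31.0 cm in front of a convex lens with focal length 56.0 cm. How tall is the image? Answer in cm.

1/d_i = 1/f − 1/d_o = 1/(56.00) − 1/(31.0) = -0.01440, so d_i = -69.44 cm.
m = −d_i/d_o = +2.240.
|h_i| = |m|·h_o = 2.240 × 11 = 24.6 cm. The image is virtual, upright and enlarged, on the same side as the object.

24.6 cm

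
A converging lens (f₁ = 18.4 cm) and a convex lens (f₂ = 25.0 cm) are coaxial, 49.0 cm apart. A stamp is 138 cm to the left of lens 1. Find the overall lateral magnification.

Lens 1: 1/d_i1 = 1/(18.4) − 1/(138) = 0.04710, so d_i1 = 21.23 cm; m₁ = −d_i1/d_o1 = -0.1538.
d_o2 = 49.0 − (21.23) = 27.77 cm.
Lens 2: 1/d_i2 = 1/(25.0) − 1/(27.77) = 0.003990, so d_i2 = 250.6 cm; m₂ = −d_i2/d_o2 = -9.025.
m = m₁·m₂ = (-0.1538)(-9.025) = +1.39.

m = +1.39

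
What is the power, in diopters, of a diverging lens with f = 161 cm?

P = -0.621 D

For a diverging lens, f = −161 cm.
f = -161 cm = -1.61 m.
P = 1/f = 1/(-1.61 m) = -0.621 D.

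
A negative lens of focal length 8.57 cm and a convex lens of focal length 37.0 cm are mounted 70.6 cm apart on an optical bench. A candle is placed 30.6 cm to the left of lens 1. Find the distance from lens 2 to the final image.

Lens 1 is diverging, so f₁ = −8.57 cm.
Lens 1: 1/d_i1 = 1/f₁ − 1/d_o1 = 1/(-8.57) − 1/(30.6) = -0.1494, so d_i1 = -6.695 cm.
The intermediate image is 6.695 cm to the left of lens 1 (virtual), which is 70.6 − (-6.695) = 77.29 cm to the left of lens 2, so d_o2 = +77.29 cm.
Lens 2: 1/d_i2 = 1/f₂ − 1/d_o2 = 1/(37.0) − 1/(77.29) = 0.01409, so d_i2 = 71.0 cm.
The final image is real, 71.0 cm to the right of lens 2 (overall magnification ≈ -0.20).

71.0 cm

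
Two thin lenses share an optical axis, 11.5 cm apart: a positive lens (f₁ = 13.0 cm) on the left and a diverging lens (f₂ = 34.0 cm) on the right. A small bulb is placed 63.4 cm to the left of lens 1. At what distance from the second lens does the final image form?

Lens 1: 1/d_i1 = 1/f₁ − 1/d_o1 = 1/(13.0) − 1/(63.4) = 0.06115, so d_i1 = 16.35 cm.
The intermediate image is 16.35 cm to the right of lens 1, which lies 4.850 cm to the right of lens 2 — a virtual object — so d_o2 = −4.850 cm.
Lens 2 is diverging, so f₂ = −34.0 cm.
Lens 2: 1/d_i2 = 1/f₂ − 1/d_o2 = 1/(-34.0) − 1/(-4.850) = 0.1768, so d_i2 = 5.66 cm.
The final image is real, 5.66 cm to the right of lens 2 (overall magnification ≈ -0.30).

5.66 cm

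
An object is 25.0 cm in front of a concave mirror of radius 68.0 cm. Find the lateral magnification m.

m = +3.78

f = R/2 = 68.0/2 = 34.00 cm.
1/d_i = 1/f − 1/d_o = 1/(34.00) − 1/(25.0) = -0.01059, so d_i = -94.44 cm.
m = −d_i/d_o = −(-94.44)/(25.0) = +3.78.
The image is virtual, upright and enlarged, behind the mirror.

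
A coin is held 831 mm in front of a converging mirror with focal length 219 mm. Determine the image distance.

Mirror equation: 1/v = 1/f − 1/u = 1/(219.0) − 1/(831) = 0.004566 − 0.001203 = 0.003363, so v = 297 mm.
The image is real, inverted and reduced, in front of the mirror.

297 mm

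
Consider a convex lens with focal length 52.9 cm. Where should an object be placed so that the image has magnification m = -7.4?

m = −d_i/d_o ⇒ d_i = −m·d_o.
1/f = 1/d_o + 1/d_i = 1/d_o − 1/(m·d_o) = (1 − 1/m)/d_o, so d_o = f(1 − 1/m) = (52.90)(1 − 1/(-7.4)) = 60.0 cm.

60.0 cm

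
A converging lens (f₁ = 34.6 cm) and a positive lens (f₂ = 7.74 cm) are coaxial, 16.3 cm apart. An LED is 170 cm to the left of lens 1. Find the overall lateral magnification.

m = -0.0567

Lens 1: 1/d_i1 = 1/(34.6) − 1/(170) = 0.02302, so d_i1 = 43.44 cm; m₁ = −d_i1/d_o1 = -0.2555.
d_o2 = 16.3 − (43.44) = -27.14 cm (virtual object).
Lens 2: 1/d_i2 = 1/(7.74) − 1/(-27.14) = 0.1660, so d_i2 = 6.022 cm; m₂ = −d_i2/d_o2 = +0.2219.
m = m₁·m₂ = (-0.2555)(+0.2219) = -0.0567.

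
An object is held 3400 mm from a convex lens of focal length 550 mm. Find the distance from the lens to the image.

656 mm

Thin-lens equation: 1/d_i = 1/f − 1/d_o = 1/(550.0) − 1/(3400) = 0.001818 − 0.0002941 = 0.001524, so d_i = 656 mm.
The image is real, inverted and reduced, on the far side of the lens.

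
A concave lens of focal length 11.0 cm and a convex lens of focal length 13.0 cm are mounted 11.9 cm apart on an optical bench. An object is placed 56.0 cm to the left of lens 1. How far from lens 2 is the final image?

33.9 cm

Lens 1 is diverging, so f₁ = −11.0 cm.
Lens 1: 1/d_i1 = 1/f₁ − 1/d_o1 = 1/(-11.0) − 1/(56.0) = -0.1088, so d_i1 = -9.194 cm.
The intermediate image is 9.194 cm to the left of lens 1 (virtual), which is 11.9 − (-9.194) = 21.09 cm to the left of lens 2, so d_o2 = +21.09 cm.
Lens 2: 1/d_i2 = 1/f₂ − 1/d_o2 = 1/(13.0) − 1/(21.09) = 0.02951, so d_i2 = 33.9 cm.
The final image is real, 33.9 cm to the right of lens 2 (overall magnification ≈ -0.26).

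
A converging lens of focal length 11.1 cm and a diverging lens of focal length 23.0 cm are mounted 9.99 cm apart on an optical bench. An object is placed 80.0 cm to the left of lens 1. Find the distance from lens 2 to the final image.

Lens 1: 1/d_i1 = 1/f₁ − 1/d_o1 = 1/(11.1) − 1/(80.0) = 0.07759, so d_i1 = 12.89 cm.
The intermediate image is 12.89 cm to the right of lens 1, which lies 2.900 cm to the right of lens 2 — a virtual object — so d_o2 = −2.900 cm.
Lens 2 is diverging, so f₂ = −23.0 cm.
Lens 2: 1/d_i2 = 1/f₂ − 1/d_o2 = 1/(-23.0) − 1/(-2.900) = 0.3013, so d_i2 = 3.32 cm.
The final image is real, 3.32 cm to the right of lens 2 (overall magnification ≈ -0.18).

3.32 cm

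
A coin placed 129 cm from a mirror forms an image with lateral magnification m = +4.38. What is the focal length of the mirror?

f = 167 cm (concave)

m = −d_i/d_o ⇒ d_i = −m·d_o = −(+4.38)·(129) = -565.0 cm.
1/f = 1/d_o + 1/d_i = 1/(129) + 1/(-565.0) = 0.005982, so f = 167 cm.
Since f is positive, the mirror is concave.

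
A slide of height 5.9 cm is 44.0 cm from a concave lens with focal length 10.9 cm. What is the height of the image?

For a concave lens, f = -10.9 cm.
1/d_i = 1/f − 1/d_o = 1/(-10.90) − 1/(44.0) = -0.1145, so d_i = -8.736 cm.
m = −d_i/d_o = +0.1985.
|h_i| = |m|·h_o = 0.1985 × 5.9 = 1.17 cm. The image is virtual, upright and reduced, on the same side as the object.

1.17 cm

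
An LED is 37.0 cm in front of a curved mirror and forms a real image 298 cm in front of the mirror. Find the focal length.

f = 32.9 cm (concave)

Real image ⇒ d_i = +298 cm.
1/f = 1/d_o + 1/d_i = 1/(37.0) + 1/(298) = 0.03038, so f = 32.9 cm.
Since f is positive, the curved mirror is concave.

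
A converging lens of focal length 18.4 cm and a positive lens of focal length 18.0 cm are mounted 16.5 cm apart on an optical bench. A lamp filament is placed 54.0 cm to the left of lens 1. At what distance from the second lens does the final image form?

6.98 cm

Lens 1: 1/d_i1 = 1/f₁ − 1/d_o1 = 1/(18.4) − 1/(54.0) = 0.03583, so d_i1 = 27.91 cm.
The intermediate image is 27.91 cm to the right of lens 1, which lies 11.41 cm to the right of lens 2 — a virtual object — so d_o2 = −11.41 cm.
Lens 2: 1/d_i2 = 1/f₂ − 1/d_o2 = 1/(18.0) − 1/(-11.41) = 0.1432, so d_i2 = 6.98 cm.
The final image is real, 6.98 cm to the right of lens 2 (overall magnification ≈ -0.32).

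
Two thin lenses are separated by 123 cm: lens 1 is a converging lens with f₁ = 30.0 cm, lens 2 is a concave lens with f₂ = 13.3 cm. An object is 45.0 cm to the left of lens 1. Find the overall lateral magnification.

m = -0.575

Lens 1: 1/d_i1 = 1/(30.0) − 1/(45.0) = 0.01111, so d_i1 = 90.00 cm; m₁ = −d_i1/d_o1 = -2.000.
d_o2 = 123 − (90.00) = 33.00 cm.
f₂ = −13.3 cm (diverging).
Lens 2: 1/d_i2 = 1/(-13.3) − 1/(33.00) = -0.1055, so d_i2 = -9.479 cm; m₂ = −d_i2/d_o2 = +0.2873.
m = m₁·m₂ = (-2.000)(+0.2873) = -0.575.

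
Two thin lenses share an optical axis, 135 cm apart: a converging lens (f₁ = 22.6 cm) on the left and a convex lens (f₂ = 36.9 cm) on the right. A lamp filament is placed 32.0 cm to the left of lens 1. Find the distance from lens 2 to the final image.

Lens 1: 1/d_i1 = 1/f₁ − 1/d_o1 = 1/(22.6) − 1/(32.0) = 0.01300, so d_i1 = 76.94 cm.
The intermediate image is 76.94 cm to the right of lens 1, which is 135 − (76.94) = 58.06 cm to the left of lens 2, so d_o2 = +58.06 cm.
Lens 2: 1/d_i2 = 1/f₂ − 1/d_o2 = 1/(36.9) − 1/(58.06) = 0.009877, so d_i2 = 101 cm.
The final image is real, 101 cm to the right of lens 2 (overall magnification ≈ 4.2).

101 cm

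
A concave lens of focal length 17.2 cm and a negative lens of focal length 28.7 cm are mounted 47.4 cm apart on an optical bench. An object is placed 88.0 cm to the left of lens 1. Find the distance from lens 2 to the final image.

19.6 cm

Lens 1 is diverging, so f₁ = −17.2 cm.
Lens 1: 1/d_i1 = 1/f₁ − 1/d_o1 = 1/(-17.2) − 1/(88.0) = -0.06950, so d_i1 = -14.39 cm.
The intermediate image is 14.39 cm to the left of lens 1 (virtual), which is 47.4 − (-14.39) = 61.79 cm to the left of lens 2, so d_o2 = +61.79 cm.
Lens 2 is diverging, so f₂ = −28.7 cm.
Lens 2: 1/d_i2 = 1/f₂ − 1/d_o2 = 1/(-28.7) − 1/(61.79) = -0.05103, so d_i2 = -19.6 cm.
The final image is virtual, 19.6 cm to the left of lens 2 (overall magnification ≈ 0.052).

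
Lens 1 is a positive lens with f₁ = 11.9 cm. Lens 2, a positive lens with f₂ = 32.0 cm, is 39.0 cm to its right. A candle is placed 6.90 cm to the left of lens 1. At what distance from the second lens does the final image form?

Lens 1: 1/d_i1 = 1/f₁ − 1/d_o1 = 1/(11.9) − 1/(6.90) = -0.06089, so d_i1 = -16.42 cm.
The intermediate image is 16.42 cm to the left of lens 1 (virtual), which is 39.0 − (-16.42) = 55.42 cm to the left of lens 2, so d_o2 = +55.42 cm.
Lens 2: 1/d_i2 = 1/f₂ − 1/d_o2 = 1/(32.0) − 1/(55.42) = 0.01321, so d_i2 = 75.7 cm.
The final image is real, 75.7 cm to the right of lens 2 (overall magnification ≈ -3.3).

75.7 cm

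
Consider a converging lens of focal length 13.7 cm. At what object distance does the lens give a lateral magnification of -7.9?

15.4 cm

m = −d_i/d_o ⇒ d_i = −m·d_o.
1/f = 1/d_o + 1/d_i = 1/d_o − 1/(m·d_o) = (1 − 1/m)/d_o, so d_o = f(1 − 1/m) = (13.70)(1 − 1/(-7.9)) = 15.4 cm.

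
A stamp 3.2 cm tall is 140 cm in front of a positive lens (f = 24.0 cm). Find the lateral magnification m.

m = -0.207

1/d_i = 1/f − 1/d_o = 1/(24.00) − 1/(140) = 0.03452, so d_i = 28.97 cm.
m = −d_i/d_o = −(28.97)/(140) = -0.207.
The image is real, inverted and reduced, on the far side of the lens.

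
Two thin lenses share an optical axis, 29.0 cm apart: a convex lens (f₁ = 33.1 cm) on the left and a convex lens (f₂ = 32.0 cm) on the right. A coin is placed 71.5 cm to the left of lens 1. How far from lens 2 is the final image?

Lens 1: 1/d_i1 = 1/f₁ − 1/d_o1 = 1/(33.1) − 1/(71.5) = 0.01623, so d_i1 = 61.63 cm.
The intermediate image is 61.63 cm to the right of lens 1, which lies 32.63 cm to the right of lens 2 — a virtual object — so d_o2 = −32.63 cm.
Lens 2: 1/d_i2 = 1/f₂ − 1/d_o2 = 1/(32.0) − 1/(-32.63) = 0.06190, so d_i2 = 16.2 cm.
The final image is real, 16.2 cm to the right of lens 2 (overall magnification ≈ -0.43).

16.2 cm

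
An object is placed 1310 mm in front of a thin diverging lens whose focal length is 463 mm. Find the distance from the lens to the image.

342 mm

For a diverging lens, f = -463 mm.
Thin-lens equation: 1/v = 1/f − 1/u = 1/(-463.0) − 1/(1310) = -0.002160 − 0.0007634 = -0.002923, so v = -342 mm.
The image is virtual, upright and reduced, on the same side as the object.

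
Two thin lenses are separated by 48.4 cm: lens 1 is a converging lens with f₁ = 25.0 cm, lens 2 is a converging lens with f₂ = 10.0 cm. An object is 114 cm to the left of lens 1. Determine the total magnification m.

m = +0.440

Lens 1: 1/d_i1 = 1/(25.0) − 1/(114) = 0.03123, so d_i1 = 32.02 cm; m₁ = −d_i1/d_o1 = -0.2809.
d_o2 = 48.4 − (32.02) = 16.38 cm.
Lens 2: 1/d_i2 = 1/(10.0) − 1/(16.38) = 0.03895, so d_i2 = 25.67 cm; m₂ = −d_i2/d_o2 = -1.567.
m = m₁·m₂ = (-0.2809)(-1.567) = +0.440.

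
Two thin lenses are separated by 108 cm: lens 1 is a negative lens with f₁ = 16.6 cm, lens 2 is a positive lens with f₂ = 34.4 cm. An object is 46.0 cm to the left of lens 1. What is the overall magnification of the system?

m = -0.106

f₁ = −16.6 cm (diverging).
Lens 1: 1/d_i1 = 1/(-16.6) − 1/(46.0) = -0.08198, so d_i1 = -12.20 cm; m₁ = −d_i1/d_o1 = +0.2652.
d_o2 = 108 − (-12.20) = 120.2 cm.
Lens 2: 1/d_i2 = 1/(34.4) − 1/(120.2) = 0.02075, so d_i2 = 48.19 cm; m₂ = −d_i2/d_o2 = -0.4009.
m = m₁·m₂ = (+0.2652)(-0.4009) = -0.106.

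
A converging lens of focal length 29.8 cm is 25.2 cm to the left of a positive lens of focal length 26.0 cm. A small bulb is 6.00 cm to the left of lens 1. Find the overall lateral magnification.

Lens 1: 1/d_i1 = 1/(29.8) − 1/(6.00) = -0.1331, so d_i1 = -7.513 cm; m₁ = −d_i1/d_o1 = +1.252.
d_o2 = 25.2 − (-7.513) = 32.71 cm.
Lens 2: 1/d_i2 = 1/(26.0) − 1/(32.71) = 0.007890, so d_i2 = 126.7 cm; m₂ = −d_i2/d_o2 = -3.875.
m = m₁·m₂ = (+1.252)(-3.875) = -4.85.

m = -4.85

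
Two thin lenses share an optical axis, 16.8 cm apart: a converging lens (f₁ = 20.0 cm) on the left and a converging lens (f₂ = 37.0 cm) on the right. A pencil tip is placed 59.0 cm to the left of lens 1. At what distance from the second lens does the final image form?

Lens 1: 1/d_i1 = 1/f₁ − 1/d_o1 = 1/(20.0) − 1/(59.0) = 0.03305, so d_i1 = 30.26 cm.
The intermediate image is 30.26 cm to the right of lens 1, which lies 13.46 cm to the right of lens 2 — a virtual object — so d_o2 = −13.46 cm.
Lens 2: 1/d_i2 = 1/f₂ − 1/d_o2 = 1/(37.0) − 1/(-13.46) = 0.1013, so d_i2 = 9.87 cm.
The final image is real, 9.87 cm to the right of lens 2 (overall magnification ≈ -0.38).

9.87 cm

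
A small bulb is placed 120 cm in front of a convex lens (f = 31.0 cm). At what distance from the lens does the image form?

Thin-lens equation: 1/v = 1/f − 1/u = 1/(31.00) − 1/(120) = 0.03226 − 0.008333 = 0.02392, so v = 41.8 cm.
The image is real, inverted and reduced, on the far side of the lens.

41.8 cm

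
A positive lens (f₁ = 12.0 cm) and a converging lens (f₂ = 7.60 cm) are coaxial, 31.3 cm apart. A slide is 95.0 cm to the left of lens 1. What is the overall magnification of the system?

m = +0.110

Lens 1: 1/d_i1 = 1/(12.0) − 1/(95.0) = 0.07281, so d_i1 = 13.73 cm; m₁ = −d_i1/d_o1 = -0.1445.
d_o2 = 31.3 − (13.73) = 17.57 cm.
Lens 2: 1/d_i2 = 1/(7.60) − 1/(17.57) = 0.07466, so d_i2 = 13.39 cm; m₂ = −d_i2/d_o2 = -0.7623.
m = m₁·m₂ = (-0.1445)(-0.7623) = +0.110.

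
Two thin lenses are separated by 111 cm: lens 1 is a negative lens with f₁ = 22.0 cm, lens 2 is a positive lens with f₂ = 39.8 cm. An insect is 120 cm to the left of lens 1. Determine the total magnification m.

f₁ = −22.0 cm (diverging).
Lens 1: 1/d_i1 = 1/(-22.0) − 1/(120) = -0.05379, so d_i1 = -18.59 cm; m₁ = −d_i1/d_o1 = +0.1549.
d_o2 = 111 − (-18.59) = 129.6 cm.
Lens 2: 1/d_i2 = 1/(39.8) − 1/(129.6) = 0.01741, so d_i2 = 57.44 cm; m₂ = −d_i2/d_o2 = -0.4432.
m = m₁·m₂ = (+0.1549)(-0.4432) = -0.0687.

m = -0.0687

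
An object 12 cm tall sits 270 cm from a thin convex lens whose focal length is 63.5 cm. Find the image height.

1/d_i = 1/f − 1/d_o = 1/(63.50) − 1/(270) = 0.01204, so d_i = 83.03 cm.
m = −d_i/d_o = -0.3075.
|h_i| = |m|·h_o = 0.3075 × 12 = 3.69 cm. The image is real, inverted and reduced, on the far side of the lens.

3.69 cm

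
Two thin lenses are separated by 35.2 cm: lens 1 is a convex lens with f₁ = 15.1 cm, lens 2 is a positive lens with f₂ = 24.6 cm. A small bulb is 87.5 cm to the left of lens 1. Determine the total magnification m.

Lens 1: 1/d_i1 = 1/(15.1) − 1/(87.5) = 0.05480, so d_i1 = 18.25 cm; m₁ = −d_i1/d_o1 = -0.2086.
d_o2 = 35.2 − (18.25) = 16.95 cm.
Lens 2: 1/d_i2 = 1/(24.6) − 1/(16.95) = -0.01835, so d_i2 = -54.51 cm; m₂ = −d_i2/d_o2 = +3.216.
m = m₁·m₂ = (-0.2086)(+3.216) = -0.671.

m = -0.671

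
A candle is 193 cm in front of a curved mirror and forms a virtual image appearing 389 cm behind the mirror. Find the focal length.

f = 383 cm (concave)

Virtual image ⇒ d_i = −389 cm.
1/f = 1/d_o + 1/d_i = 1/(193) + 1/(-389) = 0.002611, so f = 383 cm.
Since f is positive, the curved mirror is concave.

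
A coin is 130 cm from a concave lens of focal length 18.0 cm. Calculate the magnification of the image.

For a concave lens, f = -18.0 cm.
1/d_i = 1/f − 1/d_o = 1/(-18.00) − 1/(130) = -0.06325, so d_i = -15.81 cm.
m = −d_i/d_o = −(-15.81)/(130) = +0.122.
The image is virtual, upright and reduced, on the same side as the object.

m = +0.122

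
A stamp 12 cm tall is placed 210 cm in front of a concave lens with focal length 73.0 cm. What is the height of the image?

For a concave lens, f = -73.0 cm.
1/d_i = 1/f − 1/d_o = 1/(-73.00) − 1/(210) = -0.01846, so d_i = -54.17 cm.
m = −d_i/d_o = +0.2580.
|h_i| = |m|·h_o = 0.2580 × 12 = 3.10 cm. The image is virtual, upright and reduced, on the same side as the object.

3.10 cm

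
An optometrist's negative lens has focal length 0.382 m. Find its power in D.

P = -2.62 D

For a negative lens, f = −0.382 m.
P = 1/f = 1/(-0.382 m) = -2.62 D.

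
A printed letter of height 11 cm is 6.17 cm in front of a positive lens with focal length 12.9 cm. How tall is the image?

1/d_i = 1/f − 1/d_o = 1/(12.90) − 1/(6.17) = -0.08456, so d_i = -11.83 cm.
m = −d_i/d_o = +1.917.
|h_i| = |m|·h_o = 1.917 × 11 = 21.1 cm. The image is virtual, upright and enlarged, on the same side as the object.

21.1 cm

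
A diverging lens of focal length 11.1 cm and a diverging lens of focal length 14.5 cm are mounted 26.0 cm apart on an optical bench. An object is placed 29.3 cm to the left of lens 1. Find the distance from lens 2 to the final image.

10.2 cm

Lens 1 is diverging, so f₁ = −11.1 cm.
Lens 1: 1/d_i1 = 1/f₁ − 1/d_o1 = 1/(-11.1) − 1/(29.3) = -0.1242, so d_i1 = -8.050 cm.
The intermediate image is 8.050 cm to the left of lens 1 (virtual), which is 26.0 − (-8.050) = 34.05 cm to the left of lens 2, so d_o2 = +34.05 cm.
Lens 2 is diverging, so f₂ = −14.5 cm.
Lens 2: 1/d_i2 = 1/f₂ − 1/d_o2 = 1/(-14.5) − 1/(34.05) = -0.09833, so d_i2 = -10.2 cm.
The final image is virtual, 10.2 cm to the left of lens 2 (overall magnification ≈ 0.082).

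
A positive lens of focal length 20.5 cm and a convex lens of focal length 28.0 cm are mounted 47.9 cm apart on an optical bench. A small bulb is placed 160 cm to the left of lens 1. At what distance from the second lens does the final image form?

Lens 1: 1/d_i1 = 1/f₁ − 1/d_o1 = 1/(20.5) − 1/(160) = 0.04253, so d_i1 = 23.51 cm.
The intermediate image is 23.51 cm to the right of lens 1, which is 47.9 − (23.51) = 24.39 cm to the left of lens 2, so d_o2 = +24.39 cm.
Lens 2: 1/d_i2 = 1/f₂ − 1/d_o2 = 1/(28.0) − 1/(24.39) = -0.005286, so d_i2 = -189 cm.
The final image is virtual, 189 cm to the left of lens 2 (overall magnification ≈ -1.1).

189 cm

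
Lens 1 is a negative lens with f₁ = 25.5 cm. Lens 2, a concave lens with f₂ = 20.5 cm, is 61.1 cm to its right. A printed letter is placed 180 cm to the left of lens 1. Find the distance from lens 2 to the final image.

16.5 cm

Lens 1 is diverging, so f₁ = −25.5 cm.
Lens 1: 1/d_i1 = 1/f₁ − 1/d_o1 = 1/(-25.5) − 1/(180) = -0.04477, so d_i1 = -22.34 cm.
The intermediate image is 22.34 cm to the left of lens 1 (virtual), which is 61.1 − (-22.34) = 83.44 cm to the left of lens 2, so d_o2 = +83.44 cm.
Lens 2 is diverging, so f₂ = −20.5 cm.
Lens 2: 1/d_i2 = 1/f₂ − 1/d_o2 = 1/(-20.5) − 1/(83.44) = -0.06077, so d_i2 = -16.5 cm.
The final image is virtual, 16.5 cm to the left of lens 2 (overall magnification ≈ 0.024).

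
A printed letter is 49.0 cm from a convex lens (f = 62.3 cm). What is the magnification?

1/d_i = 1/f − 1/d_o = 1/(62.30) − 1/(49.0) = -0.004357, so d_i = -229.5 cm.
m = −d_i/d_o = −(-229.5)/(49.0) = +4.68.
The image is virtual, upright and enlarged, on the same side as the object.

m = +4.68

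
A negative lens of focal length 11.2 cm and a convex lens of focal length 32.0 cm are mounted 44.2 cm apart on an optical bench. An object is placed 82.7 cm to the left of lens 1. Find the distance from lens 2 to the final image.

78.4 cm

Lens 1 is diverging, so f₁ = −11.2 cm.
Lens 1: 1/d_i1 = 1/f₁ − 1/d_o1 = 1/(-11.2) − 1/(82.7) = -0.1014, so d_i1 = -9.864 cm.
The intermediate image is 9.864 cm to the left of lens 1 (virtual), which is 44.2 − (-9.864) = 54.06 cm to the left of lens 2, so d_o2 = +54.06 cm.
Lens 2: 1/d_i2 = 1/f₂ − 1/d_o2 = 1/(32.0) − 1/(54.06) = 0.01275, so d_i2 = 78.4 cm.
The final image is real, 78.4 cm to the right of lens 2 (overall magnification ≈ -0.17).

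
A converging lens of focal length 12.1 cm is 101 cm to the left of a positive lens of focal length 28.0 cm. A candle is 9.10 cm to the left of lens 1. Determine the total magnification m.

Lens 1: 1/d_i1 = 1/(12.1) − 1/(9.10) = -0.02725, so d_i1 = -36.70 cm; m₁ = −d_i1/d_o1 = +4.033.
d_o2 = 101 − (-36.70) = 137.7 cm.
Lens 2: 1/d_i2 = 1/(28.0) − 1/(137.7) = 0.02845, so d_i2 = 35.15 cm; m₂ = −d_i2/d_o2 = -0.2552.
m = m₁·m₂ = (+4.033)(-0.2552) = -1.03.

m = -1.03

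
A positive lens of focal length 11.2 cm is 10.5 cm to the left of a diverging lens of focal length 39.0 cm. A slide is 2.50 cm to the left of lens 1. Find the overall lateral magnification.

Lens 1: 1/d_i1 = 1/(11.2) − 1/(2.50) = -0.3107, so d_i1 = -3.218 cm; m₁ = −d_i1/d_o1 = +1.287.
d_o2 = 10.5 − (-3.218) = 13.72 cm.
f₂ = −39.0 cm (diverging).
Lens 2: 1/d_i2 = 1/(-39.0) − 1/(13.72) = -0.09853, so d_i2 = -10.15 cm; m₂ = −d_i2/d_o2 = +0.7398.
m = m₁·m₂ = (+1.287)(+0.7398) = +0.952.

m = +0.952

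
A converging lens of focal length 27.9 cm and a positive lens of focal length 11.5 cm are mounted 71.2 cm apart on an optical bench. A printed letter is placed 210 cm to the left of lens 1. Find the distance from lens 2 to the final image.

16.3 cm

Lens 1: 1/d_i1 = 1/f₁ − 1/d_o1 = 1/(27.9) − 1/(210) = 0.03108, so d_i1 = 32.17 cm.
The intermediate image is 32.17 cm to the right of lens 1, which is 71.2 − (32.17) = 39.03 cm to the left of lens 2, so d_o2 = +39.03 cm.
Lens 2: 1/d_i2 = 1/f₂ − 1/d_o2 = 1/(11.5) − 1/(39.03) = 0.06134, so d_i2 = 16.3 cm.
The final image is real, 16.3 cm to the right of lens 2 (overall magnification ≈ 0.064).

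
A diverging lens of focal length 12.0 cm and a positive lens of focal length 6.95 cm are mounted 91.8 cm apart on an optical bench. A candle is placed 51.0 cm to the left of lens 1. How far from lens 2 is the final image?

7.46 cm

Lens 1 is diverging, so f₁ = −12.0 cm.
Lens 1: 1/d_i1 = 1/f₁ − 1/d_o1 = 1/(-12.0) − 1/(51.0) = -0.1029, so d_i1 = -9.714 cm.
The intermediate image is 9.714 cm to the left of lens 1 (virtual), which is 91.8 − (-9.714) = 101.5 cm to the left of lens 2, so d_o2 = +101.5 cm.
Lens 2: 1/d_i2 = 1/f₂ − 1/d_o2 = 1/(6.95) − 1/(101.5) = 0.1340, so d_i2 = 7.46 cm.
The final image is real, 7.46 cm to the right of lens 2 (overall magnification ≈ -0.014).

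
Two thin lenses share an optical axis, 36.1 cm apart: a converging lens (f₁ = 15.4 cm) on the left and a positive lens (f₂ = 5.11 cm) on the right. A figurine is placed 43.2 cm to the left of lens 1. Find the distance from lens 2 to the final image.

8.81 cm

Lens 1: 1/d_i1 = 1/f₁ − 1/d_o1 = 1/(15.4) − 1/(43.2) = 0.04179, so d_i1 = 23.93 cm.
The intermediate image is 23.93 cm to the right of lens 1, which is 36.1 − (23.93) = 12.17 cm to the left of lens 2, so d_o2 = +12.17 cm.
Lens 2: 1/d_i2 = 1/f₂ − 1/d_o2 = 1/(5.11) − 1/(12.17) = 0.1135, so d_i2 = 8.81 cm.
The final image is real, 8.81 cm to the right of lens 2 (overall magnification ≈ 0.40).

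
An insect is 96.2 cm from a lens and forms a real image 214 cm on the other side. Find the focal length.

f = 66.4 cm (converging)

Real image ⇒ d_i = +214 cm.
1/f = 1/d_o + 1/d_i = 1/(96.2) + 1/(214) = 0.01507, so f = 66.4 cm.
Since f is positive, the lens is converging.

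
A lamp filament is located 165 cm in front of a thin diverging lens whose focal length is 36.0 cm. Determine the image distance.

For a diverging lens, f = -36.0 cm.
Thin-lens equation: 1/v = 1/f − 1/u = 1/(-36.00) − 1/(165) = -0.02778 − 0.006061 = -0.03384, so v = -29.6 cm.
The image is virtual, upright and reduced, on the same side as the object.

29.6 cm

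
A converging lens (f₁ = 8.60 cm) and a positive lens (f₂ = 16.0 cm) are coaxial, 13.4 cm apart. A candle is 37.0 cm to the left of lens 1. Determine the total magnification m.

Lens 1: 1/d_i1 = 1/(8.60) − 1/(37.0) = 0.08925, so d_i1 = 11.20 cm; m₁ = −d_i1/d_o1 = -0.3027.
d_o2 = 13.4 − (11.20) = 2.200 cm.
Lens 2: 1/d_i2 = 1/(16.0) − 1/(2.200) = -0.3920, so d_i2 = -2.551 cm; m₂ = −d_i2/d_o2 = +1.159.
m = m₁·m₂ = (-0.3027)(+1.159) = -0.351.

m = -0.351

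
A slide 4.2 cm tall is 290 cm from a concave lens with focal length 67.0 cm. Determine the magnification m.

m = +0.188

For a concave lens, f = -67.0 cm.
1/d_i = 1/f − 1/d_o = 1/(-67.00) − 1/(290) = -0.01837, so d_i = -54.43 cm.
m = −d_i/d_o = −(-54.43)/(290) = +0.188.
The image is virtual, upright and reduced, on the same side as the object.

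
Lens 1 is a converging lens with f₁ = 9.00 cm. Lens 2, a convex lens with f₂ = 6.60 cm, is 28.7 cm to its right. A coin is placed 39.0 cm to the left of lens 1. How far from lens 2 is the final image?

10.8 cm

Lens 1: 1/d_i1 = 1/f₁ − 1/d_o1 = 1/(9.00) − 1/(39.0) = 0.08547, so d_i1 = 11.70 cm.
The intermediate image is 11.70 cm to the right of lens 1, which is 28.7 − (11.70) = 17.00 cm to the left of lens 2, so d_o2 = +17.00 cm.
Lens 2: 1/d_i2 = 1/f₂ − 1/d_o2 = 1/(6.60) − 1/(17.00) = 0.09269, so d_i2 = 10.8 cm.
The final image is real, 10.8 cm to the right of lens 2 (overall magnification ≈ 0.19).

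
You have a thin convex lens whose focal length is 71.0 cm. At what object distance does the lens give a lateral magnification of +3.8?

52.3 cm

m = −d_i/d_o ⇒ d_i = −m·d_o.
1/f = 1/d_o + 1/d_i = 1/d_o − 1/(m·d_o) = (1 − 1/m)/d_o, so d_o = f(1 − 1/m) = (71.00)(1 − 1/(+3.8)) = 52.3 cm.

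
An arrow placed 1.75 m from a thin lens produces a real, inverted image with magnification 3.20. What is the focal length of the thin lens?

m = −d_i/d_o ⇒ d_i = −m·d_o = −(-3.20)·(1.75) = 5.600 m.
1/f = 1/d_o + 1/d_i = 1/(1.75) + 1/(5.600) = 0.7500, so f = 1.33 m.
Since f is positive, the thin lens is converging.

f = 1.33 m (converging)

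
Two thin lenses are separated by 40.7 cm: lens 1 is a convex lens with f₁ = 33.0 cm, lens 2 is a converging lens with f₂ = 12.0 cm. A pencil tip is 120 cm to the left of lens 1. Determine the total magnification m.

m = -0.271

Lens 1: 1/d_i1 = 1/(33.0) − 1/(120) = 0.02197, so d_i1 = 45.52 cm; m₁ = −d_i1/d_o1 = -0.3793.
d_o2 = 40.7 − (45.52) = -4.820 cm (virtual object).
Lens 2: 1/d_i2 = 1/(12.0) − 1/(-4.820) = 0.2908, so d_i2 = 3.439 cm; m₂ = −d_i2/d_o2 = +0.7134.
m = m₁·m₂ = (-0.3793)(+0.7134) = -0.271.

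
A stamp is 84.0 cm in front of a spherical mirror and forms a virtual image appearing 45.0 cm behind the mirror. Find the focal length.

f = -96.9 cm (convex)

Virtual image ⇒ d_i = −45.0 cm.
1/f = 1/d_o + 1/d_i = 1/(84.0) + 1/(-45.0) = -0.01032, so f = -96.9 cm.
Since f is negative, the spherical mirror is convex.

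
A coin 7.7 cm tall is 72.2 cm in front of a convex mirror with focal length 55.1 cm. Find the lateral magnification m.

m = +0.433

For a convex mirror, f = -55.1 cm.
1/d_i = 1/f − 1/d_o = 1/(-55.10) − 1/(72.2) = -0.03200, so d_i = -31.25 cm.
m = −d_i/d_o = −(-31.25)/(72.2) = +0.433.
The image is virtual, upright and reduced, behind the mirror.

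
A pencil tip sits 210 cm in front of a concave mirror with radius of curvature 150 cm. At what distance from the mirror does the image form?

117 cm

f = R/2 = 150/2 = 75.00 cm.
Mirror equation: 1/s_i = 1/f − 1/s_o = 1/(75.00) − 1/(210) = 0.01333 − 0.004762 = 0.008571, so s_i = 117 cm.
The image is real, inverted and reduced, in front of the mirror.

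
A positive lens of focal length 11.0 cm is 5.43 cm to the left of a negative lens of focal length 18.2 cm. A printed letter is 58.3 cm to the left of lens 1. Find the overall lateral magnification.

Lens 1: 1/d_i1 = 1/(11.0) − 1/(58.3) = 0.07376, so d_i1 = 13.56 cm; m₁ = −d_i1/d_o1 = -0.2326.
d_o2 = 5.43 − (13.56) = -8.130 cm (virtual object).
f₂ = −18.2 cm (diverging).
Lens 2: 1/d_i2 = 1/(-18.2) − 1/(-8.130) = 0.06806, so d_i2 = 14.69 cm; m₂ = −d_i2/d_o2 = +1.807.
m = m₁·m₂ = (-0.2326)(+1.807) = -0.420.

m = -0.420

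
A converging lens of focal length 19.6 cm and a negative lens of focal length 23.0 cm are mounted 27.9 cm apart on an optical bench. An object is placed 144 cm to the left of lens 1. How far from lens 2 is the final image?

4.25 cm

Lens 1: 1/d_i1 = 1/f₁ − 1/d_o1 = 1/(19.6) − 1/(144) = 0.04408, so d_i1 = 22.69 cm.
The intermediate image is 22.69 cm to the right of lens 1, which is 27.9 − (22.69) = 5.210 cm to the left of lens 2, so d_o2 = +5.210 cm.
Lens 2 is diverging, so f₂ = −23.0 cm.
Lens 2: 1/d_i2 = 1/f₂ − 1/d_o2 = 1/(-23.0) − 1/(5.210) = -0.2354, so d_i2 = -4.25 cm.
The final image is virtual, 4.25 cm to the left of lens 2 (overall magnification ≈ -0.13).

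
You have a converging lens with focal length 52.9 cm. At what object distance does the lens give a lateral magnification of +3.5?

m = −d_i/d_o ⇒ d_i = −m·d_o.
1/f = 1/d_o + 1/d_i = 1/d_o − 1/(m·d_o) = (1 − 1/m)/d_o, so d_o = f(1 − 1/m) = (52.90)(1 − 1/(+3.5)) = 37.8 cm.

37.8 cm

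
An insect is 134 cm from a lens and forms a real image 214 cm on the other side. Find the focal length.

Real image ⇒ d_i = +214 cm.
1/f = 1/d_o + 1/d_i = 1/(134) + 1/(214) = 0.01214, so f = 82.4 cm.
Since f is positive, the lens is converging.

f = 82.4 cm (converging)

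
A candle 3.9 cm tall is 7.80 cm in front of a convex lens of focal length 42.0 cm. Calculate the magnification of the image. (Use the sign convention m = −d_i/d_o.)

m = +1.23

1/d_i = 1/f − 1/d_o = 1/(42.00) − 1/(7.80) = -0.1044, so d_i = -9.579 cm.
m = −d_i/d_o = −(-9.579)/(7.80) = +1.23.
The image is virtual, upright and enlarged, on the same side as the object.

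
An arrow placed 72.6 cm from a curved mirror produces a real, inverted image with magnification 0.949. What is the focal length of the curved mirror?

f = 35.4 cm (concave)

m = −d_i/d_o ⇒ d_i = −m·d_o = −(-0.949)·(72.6) = 68.90 cm.
1/f = 1/d_o + 1/d_i = 1/(72.6) + 1/(68.90) = 0.02829, so f = 35.4 cm.
Since f is positive, the curved mirror is concave.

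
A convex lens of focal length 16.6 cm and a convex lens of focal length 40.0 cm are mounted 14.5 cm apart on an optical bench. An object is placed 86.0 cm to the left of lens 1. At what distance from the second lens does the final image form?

Lens 1: 1/d_i1 = 1/f₁ − 1/d_o1 = 1/(16.6) − 1/(86.0) = 0.04861, so d_i1 = 20.57 cm.
The intermediate image is 20.57 cm to the right of lens 1, which lies 6.070 cm to the right of lens 2 — a virtual object — so d_o2 = −6.070 cm.
Lens 2: 1/d_i2 = 1/f₂ − 1/d_o2 = 1/(40.0) − 1/(-6.070) = 0.1897, so d_i2 = 5.27 cm.
The final image is real, 5.27 cm to the right of lens 2 (overall magnification ≈ -0.21).

5.27 cm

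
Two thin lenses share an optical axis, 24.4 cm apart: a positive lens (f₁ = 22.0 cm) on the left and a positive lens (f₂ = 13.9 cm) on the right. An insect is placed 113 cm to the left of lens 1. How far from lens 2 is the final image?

Lens 1: 1/d_i1 = 1/f₁ − 1/d_o1 = 1/(22.0) − 1/(113) = 0.03660, so d_i1 = 27.32 cm.
The intermediate image is 27.32 cm to the right of lens 1, which lies 2.920 cm to the right of lens 2 — a virtual object — so d_o2 = −2.920 cm.
Lens 2: 1/d_i2 = 1/f₂ − 1/d_o2 = 1/(13.9) − 1/(-2.920) = 0.4144, so d_i2 = 2.41 cm.
The final image is real, 2.41 cm to the right of lens 2 (overall magnification ≈ -0.20).

2.41 cm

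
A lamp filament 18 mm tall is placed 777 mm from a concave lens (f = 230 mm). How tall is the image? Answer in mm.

4.11 mm

For a concave lens, f = -230 mm.
1/d_i = 1/f − 1/d_o = 1/(-230.0) − 1/(777) = -0.005635, so d_i = -177.5 mm.
m = −d_i/d_o = +0.2284.
|h_i| = |m|·h_o = 0.2284 × 18 = 4.11 mm. The image is virtual, upright and reduced, on the same side as the object.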